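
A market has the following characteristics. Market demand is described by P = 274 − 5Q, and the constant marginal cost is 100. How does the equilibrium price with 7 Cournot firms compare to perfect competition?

Cournot: P = 121.75; Competition: P = 100

Cournot with 7 identical firms: the symmetric best-response condition is 274 − 40q = 100. Each firm produces q = 4.35, total output Q = 30.45, price P = 121.75.
Perfect competition: P = MC = 100, so 274 − 5Q = 100 and Q = 34.8.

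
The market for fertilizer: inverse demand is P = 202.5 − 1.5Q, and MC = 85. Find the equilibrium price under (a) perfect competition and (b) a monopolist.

Competition: P = 85; Monopoly: P = 143.75

Competitive firms price at marginal cost: P = 85, giving Q = 235/3.
A monopolist chooses Q where MR = MC. MR = 202.5 − 3Q; setting this equal to 85 gives Q = 235/6 and P = 143.75.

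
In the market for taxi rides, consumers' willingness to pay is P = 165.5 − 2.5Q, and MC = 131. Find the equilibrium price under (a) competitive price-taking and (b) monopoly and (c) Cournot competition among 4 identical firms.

Competition: P = 131; Monopoly: P = 148.25; Cournot: P = 137.9

Competitive firms price at marginal cost: P = 131, giving Q = 13.8.
Monopoly sets MR = MC: 165.5 − 5Q = 131 ⇒ Q = 6.9, P = 165.5 − 2.5·6.9 = 148.25.
Cournot with 4 identical firms: the symmetric best-response condition is 165.5 − 12.5q = 131. Each firm produces q = 2.76, total output Q = 11.04, price P = 137.9.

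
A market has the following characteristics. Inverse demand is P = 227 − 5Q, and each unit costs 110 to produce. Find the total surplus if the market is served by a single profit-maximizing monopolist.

TS = 1026.675

The monopolist equates marginal revenue to marginal cost: 227 − 10Q = 110, so Q = 11.7. From demand, P = 168.5.
CS = ½·(227 − 168.5)·11.7 = 342.225; PS = (168.5 − 110)·11.7 = 684.45; TS = 1026.675.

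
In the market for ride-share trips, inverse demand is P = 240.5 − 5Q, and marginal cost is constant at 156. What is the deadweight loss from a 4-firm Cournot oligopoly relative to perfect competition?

DWL = 28.561

Under competition P = MC = 156, so Q = (240.5 − 156)/5 = 16.9.
With 4 symmetric Cournot firms, each firm's FOC gives 240.5 − 25q = 156, so q = 3.38, Q = 4·3.38 = 13.52, and P = 172.9.
DWL is the triangle between Q = 13.52 and Q = 16.9: ½·(16.9 − 13.52)·(172.9 − 156) = 28.561.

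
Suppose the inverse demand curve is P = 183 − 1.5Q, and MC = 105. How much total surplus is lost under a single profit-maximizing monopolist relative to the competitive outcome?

Perfect competition: P = MC = 105, so 183 − 1.5Q = 105 and Q = 52.
Monopoly sets MR = MC: 183 − 3Q = 105 ⇒ Q = 26, P = 183 − 1.5·26 = 144.
DWL is the triangle between Q = 26 and Q = 52: ½·(52 − 26)·(144 − 105) = 507.

DWL = 507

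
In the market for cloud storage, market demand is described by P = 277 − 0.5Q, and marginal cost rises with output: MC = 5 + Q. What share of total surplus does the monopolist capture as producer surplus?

PS/TS = 0.8

The monopolist equates marginal revenue to marginal cost: 277 − Q = 5 + Q, so Q = 136. From demand, P = 209.
CS = ½·(277 − 209)·136 = 4624.
PS = P·Q − VC(Q) = 209·136 − (5·136 + ½·1·136²) = 18496.
Share captured = PS/TS = 18496/23120 = 0.8.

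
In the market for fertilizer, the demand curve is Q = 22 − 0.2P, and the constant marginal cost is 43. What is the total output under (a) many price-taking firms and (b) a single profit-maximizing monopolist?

Competition: Q = 13.4; Monopoly: Q = 6.7

Inverting demand: P = 110 − 5Q.
Perfect competition: P = MC = 43, so 110 − 5Q = 43 and Q = 13.4.
A monopolist chooses Q where MR = MC. MR = 110 − 10Q; setting this equal to 43 gives Q = 6.7 and P = 76.5.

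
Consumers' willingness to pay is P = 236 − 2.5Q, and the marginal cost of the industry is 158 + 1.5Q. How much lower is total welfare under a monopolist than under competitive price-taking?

TS falls by 112.5

Competitive equilibrium sets price equal to marginal cost: 236 − 2.5Q = 158 + 1.5Q, so Q = 19.5 and P = 187.25.
CS = ½·(236 − 187.25)·19.5 = 7605/16; PS = (187.25·19.5 − 158·19.5 − ½·1.5·19.5²) = 4563/16; TS = 760.5.
Monopoly sets MR = MC: 236 − 5Q = 158 + 1.5Q ⇒ Q = 12, P = 236 − 2.5·12 = 206.
CS = ½·(236 − 206)·12 = 180; PS = (206·12 − 158·12 − ½·1.5·12²) = 468; TS = 648.
Change in total welfare: 648 − 760.5 = −112.5.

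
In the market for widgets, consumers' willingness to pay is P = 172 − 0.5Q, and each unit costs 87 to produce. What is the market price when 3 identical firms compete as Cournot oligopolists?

P = 108.25

Cournot with 3 identical firms: the symmetric best-response condition is 172 − 2q = 87. Each firm produces q = 42.5, total output Q = 127.5, price P = 108.25.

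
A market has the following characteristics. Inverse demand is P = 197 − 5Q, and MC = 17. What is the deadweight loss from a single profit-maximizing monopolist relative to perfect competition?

Perfect competition: P = MC = 17, so 197 − 5Q = 17 and Q = 36.
The monopolist equates marginal revenue to marginal cost: 197 − 10Q = 17, so Q = 18. From demand, P = 107.
DWL is the triangle between Q = 18 and Q = 36: ½·(36 − 18)·(107 − 17) = 810.

DWL = 810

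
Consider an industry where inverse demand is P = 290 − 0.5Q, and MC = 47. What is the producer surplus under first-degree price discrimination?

PS = 59049

A perfectly discriminating monopolist sells every unit with P(Q) ≥ MC(Q), so output equals the competitive quantity Q = 486. Each buyer pays their reservation price, so CS = 0 and the firm captures all surplus.
PS = ½·(290 − 47)·486 = 59049.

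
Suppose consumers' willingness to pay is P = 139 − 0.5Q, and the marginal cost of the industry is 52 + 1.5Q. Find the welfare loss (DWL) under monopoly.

Under competition P = MC: 139 − 0.5Q = 52 + 1.5Q ⇒ Q = 43.5, P = 117.25.
Monopoly sets MR = MC: 139 − Q = 52 + 1.5Q ⇒ Q = 34.8, P = 139 − 0.5·34.8 = 121.6.
CS = ½·(139 − 117.25)·43.5 = 7569/16; PS = (117.25·43.5 − 52·43.5 − ½·1.5·43.5²) = 22707/16; TS = 1892.25.
CS = ½·(139 − 121.6)·34.8 = 302.76; PS = (121.6·34.8 − 52·34.8 − ½·1.5·34.8²) = 1513.8; TS = 1816.56.
DWL = 1892.25 − 1816.56 = 75.69.

DWL = 75.69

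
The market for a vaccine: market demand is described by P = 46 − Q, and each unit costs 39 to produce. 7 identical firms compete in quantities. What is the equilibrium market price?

P = 39.875

With 7 symmetric Cournot firms, each firm's FOC gives 46 − 8q = 39, so q = 0.875, Q = 7·0.875 = 6.125, and P = 39.875.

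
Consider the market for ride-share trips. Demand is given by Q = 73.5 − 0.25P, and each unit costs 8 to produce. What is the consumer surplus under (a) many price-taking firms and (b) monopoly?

Inverting demand: P = 294 − 4Q.
Under competition P = MC = 8, so Q = (294 − 8)/4 = 71.5.
CS = ½·(294 − 8)·71.5 = 10224.5.
The monopolist equates marginal revenue to marginal cost: 294 − 8Q = 8, so Q = 35.75. From demand, P = 151.
CS = ½·(294 − 151)·35.75 = 2556.125.

Competition: CS = 10224.5; Monopoly: CS = 2556.125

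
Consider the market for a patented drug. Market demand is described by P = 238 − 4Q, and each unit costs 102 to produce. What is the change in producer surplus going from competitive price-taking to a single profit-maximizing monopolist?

Perfect competition: P = MC = 102, so 238 − 4Q = 102 and Q = 34.
PS = (102 − 102)·34 = 0.
The monopolist equates marginal revenue to marginal cost: 238 − 8Q = 102, so Q = 17. From demand, P = 170.
PS = (170 − 102)·17 = 1156.
Change in producer surplus: 1156 − 0 = 1156.

PS rises by 1156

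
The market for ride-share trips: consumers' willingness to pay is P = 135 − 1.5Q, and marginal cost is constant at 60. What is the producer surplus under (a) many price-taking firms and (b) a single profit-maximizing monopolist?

Competition: PS = 0; Monopoly: PS = 937.5

Under competition P = MC = 60, so Q = (135 − 60)/1.5 = 50.
PS = (60 − 60)·50 = 0.
A monopolist chooses Q where MR = MC. MR = 135 − 3Q; setting this equal to 60 gives Q = 25 and P = 97.5.
PS = (97.5 − 60)·25 = 937.5.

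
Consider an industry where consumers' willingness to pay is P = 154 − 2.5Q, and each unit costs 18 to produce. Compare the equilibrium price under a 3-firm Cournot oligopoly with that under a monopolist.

Cournot with 3 identical firms: the symmetric best-response condition is 154 − 10q = 18. Each firm produces q = 13.6, total output Q = 40.8, price P = 52.
The monopolist equates marginal revenue to marginal cost: 154 − 5Q = 18, so Q = 27.2. From demand, P = 86.

Cournot: P = 52; Monopoly: P = 86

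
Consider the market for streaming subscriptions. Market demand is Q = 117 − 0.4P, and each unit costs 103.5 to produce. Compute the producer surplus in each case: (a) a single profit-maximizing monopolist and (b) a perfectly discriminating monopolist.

Inverting demand: P = 292.5 − 2.5Q.
The monopolist equates marginal revenue to marginal cost: 292.5 − 5Q = 103.5, so Q = 37.8. From demand, P = 198.
PS = (198 − 103.5)·37.8 = 3572.1.
Under first-degree price discrimination the firm charges each unit its demand price and produces up to where P = MC, i.e. Q = 75.6. Consumer surplus is zero; producer surplus equals total surplus.
PS = ½·(292.5 − 103.5)·75.6 = 7144.2.

Monopoly: PS = 3572.1; Perfect PD: PS = 7144.2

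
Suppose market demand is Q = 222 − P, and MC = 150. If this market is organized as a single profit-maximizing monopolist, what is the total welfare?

Inverting demand: P = 222 − Q.
Monopoly sets MR = MC: 222 − 2Q = 150 ⇒ Q = 36, P = 222 − 36 = 186.
CS = ½·(222 − 186)·36 = 648; PS = (186 − 150)·36 = 1296; TS = 1944.

TS = 1944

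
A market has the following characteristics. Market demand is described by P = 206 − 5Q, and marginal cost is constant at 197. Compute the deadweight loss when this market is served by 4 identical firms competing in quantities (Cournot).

DWL = 0.324

Under competition P = MC = 197, so Q = (206 − 197)/5 = 1.8.
In a 4-firm Cournot equilibrium, symmetry and the first-order condition give q = (206 − 197)/(25) = 0.36. So Q = 1.44 and P = 198.8.
DWL is the triangle between Q = 1.44 and Q = 1.8: ½·(1.8 − 1.44)·(198.8 − 197) = 0.324.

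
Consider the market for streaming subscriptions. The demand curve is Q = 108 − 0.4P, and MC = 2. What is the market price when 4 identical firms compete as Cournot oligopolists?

P = 55.6

Inverting demand: P = 270 − 2.5Q.
In a 4-firm Cournot equilibrium, symmetry and the first-order condition give q = (270 − 2)/(12.5) = 21.44. So Q = 85.76 and P = 55.6.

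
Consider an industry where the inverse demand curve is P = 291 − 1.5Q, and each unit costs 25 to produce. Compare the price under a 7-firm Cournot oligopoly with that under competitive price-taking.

Cournot: P = 58.25; Competition: P = 25

Cournot with 7 identical firms: the symmetric best-response condition is 291 − 12q = 25. Each firm produces q = 133/6, total output Q = 931/6, price P = 58.25.
Perfect competition: P = MC = 25, so 291 − 1.5Q = 25 and Q = 532/3.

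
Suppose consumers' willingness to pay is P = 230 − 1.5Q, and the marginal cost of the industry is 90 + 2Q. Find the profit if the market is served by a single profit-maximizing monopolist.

A monopolist chooses Q where MR = MC. MR = 230 − 3Q; setting this equal to 90 + 2Q gives Q = 28 and P = 188.
Profit = 188·28 − (90·28 + ½·2·28²) = 1960.

Profit = 1960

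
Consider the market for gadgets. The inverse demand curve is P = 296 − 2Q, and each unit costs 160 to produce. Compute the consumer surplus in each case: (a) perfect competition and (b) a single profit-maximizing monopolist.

Competition: CS = 4624; Monopoly: CS = 1156

Under competition P = MC = 160, so Q = (296 − 160)/2 = 68.
CS = ½·(296 − 160)·68 = 4624.
Monopoly sets MR = MC: 296 − 4Q = 160 ⇒ Q = 34, P = 296 − 2·34 = 228.
CS = ½·(296 − 228)·34 = 1156.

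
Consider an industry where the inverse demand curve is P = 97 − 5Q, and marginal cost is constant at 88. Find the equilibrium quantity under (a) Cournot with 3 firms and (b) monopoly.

Cournot: Q = 1.35; Monopoly: Q = 0.9

Cournot with 3 identical firms: the symmetric best-response condition is 97 − 20q = 88. Each firm produces q = 0.45, total output Q = 1.35, price P = 90.25.
The monopolist equates marginal revenue to marginal cost: 97 − 10Q = 88, so Q = 0.9. From demand, P = 92.5.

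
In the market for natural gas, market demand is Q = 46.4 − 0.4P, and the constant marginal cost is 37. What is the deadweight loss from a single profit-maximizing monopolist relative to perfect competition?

DWL = 312.05

Inverting demand: P = 116 − 2.5Q.
Perfect competition: P = MC = 37, so 116 − 2.5Q = 37 and Q = 31.6.
Monopoly sets MR = MC: 116 − 5Q = 37 ⇒ Q = 15.8, P = 116 − 2.5·15.8 = 76.5.
DWL is the triangle between Q = 15.8 and Q = 31.6: ½·(31.6 − 15.8)·(76.5 − 37) = 312.05.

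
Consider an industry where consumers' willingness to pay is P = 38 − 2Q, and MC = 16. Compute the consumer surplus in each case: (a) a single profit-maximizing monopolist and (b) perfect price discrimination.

The monopolist equates marginal revenue to marginal cost: 38 − 4Q = 16, so Q = 5.5. From demand, P = 27.
CS = ½·(38 − 27)·5.5 = 30.25.
Under first-degree price discrimination the firm charges each unit its demand price and produces up to where P = MC, i.e. Q = 11. Consumer surplus is zero; producer surplus equals total surplus.
CS = 0.

Monopoly: CS = 30.25; Perfect PD: CS = 0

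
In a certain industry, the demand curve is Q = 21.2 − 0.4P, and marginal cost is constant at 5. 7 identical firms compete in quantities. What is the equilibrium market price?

P = 11

Inverting demand: P = 53 − 2.5Q.
In a 7-firm Cournot equilibrium, symmetry and the first-order condition give q = (53 − 5)/(20) = 2.4. So Q = 16.8 and P = 11.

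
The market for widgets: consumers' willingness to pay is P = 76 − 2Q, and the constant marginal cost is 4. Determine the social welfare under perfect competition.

Competitive firms price at marginal cost: P = 4, giving Q = 36.
CS = ½·(76 − 4)·36 = 1296; PS = (4 − 4)·36 = 0; TS = 1296.

TS = 1296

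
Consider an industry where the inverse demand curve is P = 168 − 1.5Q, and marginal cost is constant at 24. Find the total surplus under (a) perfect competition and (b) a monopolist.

Competition: TS = 6912; Monopoly: TS = 5184

Under competition P = MC = 24, so Q = (168 − 24)/1.5 = 96.
CS = ½·(168 − 24)·96 = 6912; PS = (24 − 24)·96 = 0; TS = 6912.
Monopoly sets MR = MC: 168 − 3Q = 24 ⇒ Q = 48, P = 168 − 1.5·48 = 96.
CS = ½·(168 − 96)·48 = 1728; PS = (96 − 24)·48 = 3456; TS = 5184.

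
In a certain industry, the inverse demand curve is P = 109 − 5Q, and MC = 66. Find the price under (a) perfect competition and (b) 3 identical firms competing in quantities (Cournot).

Competition: P = 66; Cournot: P = 76.75

Perfect competition: P = MC = 66, so 109 − 5Q = 66 and Q = 8.6.
With 3 symmetric Cournot firms, each firm's FOC gives 109 − 20q = 66, so q = 2.15, Q = 3·2.15 = 6.45, and P = 76.75.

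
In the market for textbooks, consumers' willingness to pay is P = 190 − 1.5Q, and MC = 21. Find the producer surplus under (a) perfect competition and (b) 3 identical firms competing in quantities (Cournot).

Competition: PS = 0; Cournot: PS = 3570.125

Under competition P = MC = 21, so Q = (190 − 21)/1.5 = 338/3.
PS = (21 − 21)·338/3 = 0.
With 3 symmetric Cournot firms, each firm's FOC gives 190 − 6q = 21, so q = 169/6, Q = 3·169/6 = 84.5, and P = 63.25.
PS = (63.25 − 21)·84.5 = 3570.125.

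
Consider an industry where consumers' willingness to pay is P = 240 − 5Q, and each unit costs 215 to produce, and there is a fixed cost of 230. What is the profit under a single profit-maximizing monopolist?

A monopolist chooses Q where MR = MC. MR = 240 − 10Q; setting this equal to 215 gives Q = 2.5 and P = 227.5.
Profit = (227.5 − 215)·2.5 − 230 = −198.75.

Profit = −198.75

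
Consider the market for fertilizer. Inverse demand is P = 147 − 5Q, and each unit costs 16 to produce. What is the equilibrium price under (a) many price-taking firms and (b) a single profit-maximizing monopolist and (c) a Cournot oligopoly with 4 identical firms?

Perfect competition: P = MC = 16, so 147 − 5Q = 16 and Q = 26.2.
The monopolist equates marginal revenue to marginal cost: 147 − 10Q = 16, so Q = 13.1. From demand, P = 81.5.
With 4 symmetric Cournot firms, each firm's FOC gives 147 − 25q = 16, so q = 5.24, Q = 4·5.24 = 20.96, and P = 42.2.

Competition: P = 16; Monopoly: P = 81.5; Cournot: P = 42.2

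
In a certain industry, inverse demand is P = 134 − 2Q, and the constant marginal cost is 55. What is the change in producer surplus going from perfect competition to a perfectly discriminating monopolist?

Perfect competition: P = MC = 55, so 134 − 2Q = 55 and Q = 39.5.
PS = (55 − 55)·39.5 = 0.
Under first-degree price discrimination the firm charges each unit its demand price and produces up to where P = MC, i.e. Q = 39.5. Consumer surplus is zero; producer surplus equals total surplus.
PS = ½·(134 − 55)·39.5 = 1560.25.
Change in producer surplus: 1560.25 − 0 = 1560.25.

Producer surplus rises by 1560.25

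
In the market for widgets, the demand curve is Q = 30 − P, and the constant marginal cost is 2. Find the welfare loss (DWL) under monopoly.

Inverting demand: P = 30 − Q.
Perfect competition: P = MC = 2, so 30 − Q = 2 and Q = 28.
A monopolist chooses Q where MR = MC. MR = 30 − 2Q; setting this equal to 2 gives Q = 14 and P = 16.
DWL is the triangle between Q = 14 and Q = 28: ½·(28 − 14)·(16 − 2) = 98.

DWL = 98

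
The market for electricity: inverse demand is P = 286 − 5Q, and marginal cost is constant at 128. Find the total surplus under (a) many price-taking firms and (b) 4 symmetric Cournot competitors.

Competition: TS = 2496.4; Cournot: TS = 2396.544

Perfect competition: P = MC = 128, so 286 − 5Q = 128 and Q = 31.6.
CS = ½·(286 − 128)·31.6 = 2496.4; PS = (128 − 128)·31.6 = 0; TS = 2496.4.
With 4 symmetric Cournot firms, each firm's FOC gives 286 − 25q = 128, so q = 6.32, Q = 4·6.32 = 25.28, and P = 159.6.
CS = ½·(286 − 159.6)·25.28 = 1597.696; PS = (159.6 − 128)·25.28 = 798.848; TS = 2396.544.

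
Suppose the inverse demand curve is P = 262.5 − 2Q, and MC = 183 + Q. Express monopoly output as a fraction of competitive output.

A monopolist chooses Q where MR = MC. MR = 262.5 − 4Q; setting this equal to 183 + Q gives Q = 15.9 and P = 230.7.
Under competition P = MC: 262.5 − 2Q = 183 + Q ⇒ Q = 26.5, P = 209.5.
Ratio Q_m/Q_c = 15.9/26.5 = 0.6.

Q_m/Q_c = 0.6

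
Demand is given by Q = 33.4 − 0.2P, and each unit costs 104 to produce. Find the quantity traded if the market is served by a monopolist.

Q = 6.3

Inverting demand: P = 167 − 5Q.
Monopoly sets MR = MC: 167 − 10Q = 104 ⇒ Q = 6.3, P = 167 − 5·6.3 = 135.5.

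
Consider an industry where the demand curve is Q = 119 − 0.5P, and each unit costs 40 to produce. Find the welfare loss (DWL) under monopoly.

Inverting demand: P = 238 − 2Q.
Competitive firms price at marginal cost: P = 40, giving Q = 99.
A monopolist chooses Q where MR = MC. MR = 238 − 4Q; setting this equal to 40 gives Q = 49.5 and P = 139.
DWL is the triangle between Q = 49.5 and Q = 99: ½·(99 − 49.5)·(139 − 40) = 2450.25.

DWL = 2450.25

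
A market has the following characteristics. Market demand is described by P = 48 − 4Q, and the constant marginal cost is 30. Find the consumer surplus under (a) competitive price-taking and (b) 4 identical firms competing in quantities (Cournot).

Competition: CS = 40.5; Cournot: CS = 25.92

Competitive firms price at marginal cost: P = 30, giving Q = 4.5.
CS = ½·(48 − 30)·4.5 = 40.5.
In a 4-firm Cournot equilibrium, symmetry and the first-order condition give q = (48 − 30)/(20) = 0.9. So Q = 3.6 and P = 33.6.
CS = ½·(48 − 33.6)·3.6 = 25.92.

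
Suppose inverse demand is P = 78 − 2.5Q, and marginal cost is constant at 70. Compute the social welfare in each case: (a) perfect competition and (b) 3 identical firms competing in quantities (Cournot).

Perfect competition: P = MC = 70, so 78 − 2.5Q = 70 and Q = 3.2.
CS = ½·(78 − 70)·3.2 = 12.8; PS = (70 − 70)·3.2 = 0; TS = 12.8.
With 3 symmetric Cournot firms, each firm's FOC gives 78 − 10q = 70, so q = 0.8, Q = 3·0.8 = 2.4, and P = 72.
CS = ½·(78 − 72)·2.4 = 7.2; PS = (72 − 70)·2.4 = 4.8; TS = 12.

Competition: TS = 12.8; Cournot: TS = 12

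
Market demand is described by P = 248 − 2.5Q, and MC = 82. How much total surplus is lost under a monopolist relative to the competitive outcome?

DWL = 1377.8

Perfect competition: P = MC = 82, so 248 − 2.5Q = 82 and Q = 66.4.
The monopolist equates marginal revenue to marginal cost: 248 − 5Q = 82, so Q = 33.2. From demand, P = 165.
DWL is the triangle between Q = 33.2 and Q = 66.4: ½·(66.4 − 33.2)·(165 − 82) = 1377.8.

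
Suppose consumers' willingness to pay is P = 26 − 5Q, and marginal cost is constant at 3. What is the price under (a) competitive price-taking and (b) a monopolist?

Competitive firms price at marginal cost: P = 3, giving Q = 4.6.
A monopolist chooses Q where MR = MC. MR = 26 − 10Q; setting this equal to 3 gives Q = 2.3 and P = 14.5.

Competition: P = 3; Monopoly: P = 14.5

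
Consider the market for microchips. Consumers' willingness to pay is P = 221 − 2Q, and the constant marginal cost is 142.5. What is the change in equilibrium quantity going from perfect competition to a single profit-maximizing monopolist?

Q falls by 19.625

Competitive firms price at marginal cost: P = 142.5, giving Q = 39.25.
A monopolist chooses Q where MR = MC. MR = 221 − 4Q; setting this equal to 142.5 gives Q = 19.625 and P = 181.75.
Change in equilibrium quantity: 19.625 − 39.25 = −19.625.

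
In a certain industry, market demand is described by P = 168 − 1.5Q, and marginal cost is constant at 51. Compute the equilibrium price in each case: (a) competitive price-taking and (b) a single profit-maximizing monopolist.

Competitive firms price at marginal cost: P = 51, giving Q = 78.
A monopolist chooses Q where MR = MC. MR = 168 − 3Q; setting this equal to 51 gives Q = 39 and P = 109.5.

Competition: P = 51; Monopoly: P = 109.5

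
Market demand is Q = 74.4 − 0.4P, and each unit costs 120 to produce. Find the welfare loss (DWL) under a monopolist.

DWL = 217.8

Inverting demand: P = 186 − 2.5Q.
Competitive firms price at marginal cost: P = 120, giving Q = 26.4.
A monopolist chooses Q where MR = MC. MR = 186 − 5Q; setting this equal to 120 gives Q = 13.2 and P = 153.
DWL is the triangle between Q = 13.2 and Q = 26.4: ½·(26.4 − 13.2)·(153 − 120) = 217.8.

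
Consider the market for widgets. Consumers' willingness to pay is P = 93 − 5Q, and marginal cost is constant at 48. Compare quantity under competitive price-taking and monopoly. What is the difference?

Competitive firms price at marginal cost: P = 48, giving Q = 9.
The monopolist equates marginal revenue to marginal cost: 93 − 10Q = 48, so Q = 4.5. From demand, P = 70.5.
Change in quantity: 4.5 − 9 = −4.5.

Q falls by 4.5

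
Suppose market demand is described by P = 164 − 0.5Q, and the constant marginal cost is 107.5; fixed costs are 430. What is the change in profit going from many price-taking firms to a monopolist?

Under competition P = MC = 107.5, so Q = (164 − 107.5)/0.5 = 113.
Profit = (107.5 − 107.5)·113 − 430 = −430.
The monopolist equates marginal revenue to marginal cost: 164 − Q = 107.5, so Q = 56.5. From demand, P = 135.75.
Profit = (135.75 − 107.5)·56.5 − 430 = 1166.125.
Change in profit: 1166.125 − −430 = 1596.125.

π rises by 1596.125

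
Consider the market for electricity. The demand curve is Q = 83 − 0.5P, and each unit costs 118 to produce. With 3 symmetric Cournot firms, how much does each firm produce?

Inverting demand: P = 166 − 2Q.
In a 3-firm Cournot equilibrium, symmetry and the first-order condition give q = (166 − 118)/(8) = 6. So Q = 18 and P = 130.

q_i = 6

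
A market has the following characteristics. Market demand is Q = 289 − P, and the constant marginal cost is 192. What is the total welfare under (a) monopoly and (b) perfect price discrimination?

Monopoly: TS = 3528.375; Perfect PD: TS = 4704.5

Inverting demand: P = 289 − Q.
A monopolist chooses Q where MR = MC. MR = 289 − 2Q; setting this equal to 192 gives Q = 48.5 and P = 240.5.
CS = ½·(289 − 240.5)·48.5 = 1176.125; PS = (240.5 − 192)·48.5 = 2352.25; TS = 3528.375.
A perfectly discriminating monopolist sells every unit with P(Q) ≥ MC(Q), so output equals the competitive quantity Q = 97. Each buyer pays their reservation price, so CS = 0 and the firm captures all surplus.
TS = 4704.5 (equal to competitive TS).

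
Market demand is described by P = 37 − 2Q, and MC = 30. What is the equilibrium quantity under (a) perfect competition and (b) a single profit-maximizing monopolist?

Competition: Q = 3.5; Monopoly: Q = 1.75

Under competition P = MC = 30, so Q = (37 − 30)/2 = 3.5.
A monopolist chooses Q where MR = MC. MR = 37 − 4Q; setting this equal to 30 gives Q = 1.75 and P = 33.5.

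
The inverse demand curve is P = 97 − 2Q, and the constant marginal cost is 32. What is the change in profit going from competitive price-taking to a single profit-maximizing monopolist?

Profit rises by 528.125

Perfect competition: P = MC = 32, so 97 − 2Q = 32 and Q = 32.5.
Profit = (32 − 32)·32.5 = 0.
The monopolist equates marginal revenue to marginal cost: 97 − 4Q = 32, so Q = 16.25. From demand, P = 64.5.
Profit = (64.5 − 32)·16.25 = 528.125.
Change in profit: 528.125 − 0 = 528.125.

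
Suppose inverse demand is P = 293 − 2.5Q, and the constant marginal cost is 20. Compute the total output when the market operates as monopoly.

Q = 54.6

Monopoly sets MR = MC: 293 − 5Q = 20 ⇒ Q = 54.6, P = 293 − 2.5·54.6 = 156.5.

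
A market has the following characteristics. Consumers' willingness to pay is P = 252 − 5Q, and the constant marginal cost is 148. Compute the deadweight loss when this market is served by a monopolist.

DWL = 270.4

Under competition P = MC = 148, so Q = (252 − 148)/5 = 20.8.
A monopolist chooses Q where MR = MC. MR = 252 − 10Q; setting this equal to 148 gives Q = 10.4 and P = 200.
DWL is the triangle between Q = 10.4 and Q = 20.8: ½·(20.8 − 10.4)·(200 − 148) = 270.4.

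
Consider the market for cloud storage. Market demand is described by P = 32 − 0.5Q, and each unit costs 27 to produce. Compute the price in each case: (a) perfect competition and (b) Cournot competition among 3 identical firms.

Competition: P = 27; Cournot: P = 28.25

Perfect competition: P = MC = 27, so 32 − 0.5Q = 27 and Q = 10.
With 3 symmetric Cournot firms, each firm's FOC gives 32 − 2q = 27, so q = 2.5, Q = 3·2.5 = 7.5, and P = 28.25.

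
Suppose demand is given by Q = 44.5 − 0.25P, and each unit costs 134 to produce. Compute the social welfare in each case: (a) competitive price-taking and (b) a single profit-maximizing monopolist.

Competition: TS = 242; Monopoly: TS = 181.5

Inverting demand: P = 178 − 4Q.
Under competition P = MC = 134, so Q = (178 − 134)/4 = 11.
CS = ½·(178 − 134)·11 = 242; PS = (134 − 134)·11 = 0; TS = 242.
The monopolist equates marginal revenue to marginal cost: 178 − 8Q = 134, so Q = 5.5. From demand, P = 156.
CS = ½·(178 − 156)·5.5 = 60.5; PS = (156 − 134)·5.5 = 121; TS = 181.5.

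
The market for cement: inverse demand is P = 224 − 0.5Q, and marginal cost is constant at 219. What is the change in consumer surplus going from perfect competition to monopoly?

Consumer surplus falls by 18.75

Under competition P = MC = 219, so Q = (224 − 219)/0.5 = 10.
CS = ½·(224 − 219)·10 = 25.
A monopolist chooses Q where MR = MC. MR = 224 − Q; setting this equal to 219 gives Q = 5 and P = 221.5.
CS = ½·(224 − 221.5)·5 = 6.25.
Change in consumer surplus: 6.25 − 25 = −18.75.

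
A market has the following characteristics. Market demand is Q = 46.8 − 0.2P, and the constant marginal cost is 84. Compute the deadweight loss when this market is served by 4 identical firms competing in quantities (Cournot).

Inverting demand: P = 234 − 5Q.
Competitive firms price at marginal cost: P = 84, giving Q = 30.
Cournot with 4 identical firms: the symmetric best-response condition is 234 − 25q = 84. Each firm produces q = 6, total output Q = 24, price P = 114.
DWL is the triangle between Q = 24 and Q = 30: ½·(30 − 24)·(114 − 84) = 90.

DWL = 90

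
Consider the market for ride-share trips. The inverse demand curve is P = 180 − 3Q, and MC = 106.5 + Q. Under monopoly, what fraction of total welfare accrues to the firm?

PS/TS = 0.7

A monopolist chooses Q where MR = MC. MR = 180 − 6Q; setting this equal to 106.5 + Q gives Q = 10.5 and P = 148.5.
CS = ½·(180 − 148.5)·10.5 = 165.375.
PS = P·Q − VC(Q) = 148.5·10.5 − (106.5·10.5 + ½·1·10.5²) = 385.875.
Share captured = PS/TS = 385.875/551.25 = 0.7.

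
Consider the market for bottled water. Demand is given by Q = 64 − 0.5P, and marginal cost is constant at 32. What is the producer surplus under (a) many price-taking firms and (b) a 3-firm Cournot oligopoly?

Inverting demand: P = 128 − 2Q.
Under competition P = MC = 32, so Q = (128 − 32)/2 = 48.
PS = (32 − 32)·48 = 0.
Cournot with 3 identical firms: the symmetric best-response condition is 128 − 8q = 32. Each firm produces q = 12, total output Q = 36, price P = 56.
PS = (56 − 32)·36 = 864.

Competition: PS = 0; Cournot: PS = 864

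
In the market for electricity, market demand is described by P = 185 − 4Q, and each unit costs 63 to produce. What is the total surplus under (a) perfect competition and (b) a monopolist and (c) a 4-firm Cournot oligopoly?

Competitive firms price at marginal cost: P = 63, giving Q = 30.5.
CS = ½·(185 − 63)·30.5 = 1860.5; PS = (63 − 63)·30.5 = 0; TS = 1860.5.
The monopolist equates marginal revenue to marginal cost: 185 − 8Q = 63, so Q = 15.25. From demand, P = 124.
CS = ½·(185 − 124)·15.25 = 465.125; PS = (124 − 63)·15.25 = 930.25; TS = 1395.375.
With 4 symmetric Cournot firms, each firm's FOC gives 185 − 20q = 63, so q = 6.1, Q = 4·6.1 = 24.4, and P = 87.4.
CS = ½·(185 − 87.4)·24.4 = 1190.72; PS = (87.4 − 63)·24.4 = 595.36; TS = 1786.08.

Competition: TS = 1860.5; Monopoly: TS = 1395.375; Cournot: TS = 1786.08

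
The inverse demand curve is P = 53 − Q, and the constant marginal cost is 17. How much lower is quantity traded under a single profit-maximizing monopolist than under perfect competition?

Quantity traded falls by 18

Under competition P = MC = 17, so Q = (53 − 17)/1 = 36.
Monopoly sets MR = MC: 53 − 2Q = 17 ⇒ Q = 18, P = 53 − 18 = 35.
Change in quantity traded: 18 − 36 = −18.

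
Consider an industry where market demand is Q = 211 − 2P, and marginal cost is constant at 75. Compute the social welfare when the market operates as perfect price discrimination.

Inverting demand: P = 105.5 − 0.5Q.
Under first-degree price discrimination the firm charges each unit its demand price and produces up to where P = MC, i.e. Q = 61. Consumer surplus is zero; producer surplus equals total surplus.
TS = 930.25 (equal to competitive TS).

TS = 930.25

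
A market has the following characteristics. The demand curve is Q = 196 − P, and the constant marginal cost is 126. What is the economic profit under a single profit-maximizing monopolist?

Inverting demand: P = 196 − Q.
A monopolist chooses Q where MR = MC. MR = 196 − 2Q; setting this equal to 126 gives Q = 35 and P = 161.
Profit = (161 − 126)·35 = 1225.

Profit = 1225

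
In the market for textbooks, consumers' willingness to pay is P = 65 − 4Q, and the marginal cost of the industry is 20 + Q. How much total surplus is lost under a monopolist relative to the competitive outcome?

Under competition P = MC: 65 − 4Q = 20 + Q ⇒ Q = 9, P = 29.
Monopoly sets MR = MC: 65 − 8Q = 20 + Q ⇒ Q = 5, P = 65 − 4·5 = 45.
CS = ½·(65 − 29)·9 = 162; PS = (29·9 − 20·9 − ½·1·9²) = 40.5; TS = 202.5.
CS = ½·(65 − 45)·5 = 50; PS = (45·5 − 20·5 − ½·1·5²) = 112.5; TS = 162.5.
DWL = 202.5 − 162.5 = 40.

DWL = 40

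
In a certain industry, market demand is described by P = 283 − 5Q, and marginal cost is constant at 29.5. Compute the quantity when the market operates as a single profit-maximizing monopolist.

Q = 25.35

A monopolist chooses Q where MR = MC. MR = 283 − 10Q; setting this equal to 29.5 gives Q = 25.35 and P = 156.25.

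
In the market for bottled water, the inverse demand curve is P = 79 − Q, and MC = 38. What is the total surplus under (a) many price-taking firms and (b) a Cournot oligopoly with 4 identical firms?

Perfect competition: P = MC = 38, so 79 − Q = 38 and Q = 41.
CS = ½·(79 − 38)·41 = 840.5; PS = (38 − 38)·41 = 0; TS = 840.5.
Cournot with 4 identical firms: the symmetric best-response condition is 79 − 5q = 38. Each firm produces q = 8.2, total output Q = 32.8, price P = 46.2.
CS = ½·(79 − 46.2)·32.8 = 537.92; PS = (46.2 − 38)·32.8 = 268.96; TS = 806.88.

Competition: TS = 840.5; Cournot: TS = 806.88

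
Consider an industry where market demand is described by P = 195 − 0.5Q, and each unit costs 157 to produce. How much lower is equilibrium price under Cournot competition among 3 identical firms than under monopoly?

Monopoly sets MR = MC: 195 − Q = 157 ⇒ Q = 38, P = 195 − 0.5·38 = 176.
In a 3-firm Cournot equilibrium, symmetry and the first-order condition give q = (195 − 157)/(2) = 19. So Q = 57 and P = 166.5.
Change in equilibrium price: 166.5 − 176 = −9.5.

P falls by 9.5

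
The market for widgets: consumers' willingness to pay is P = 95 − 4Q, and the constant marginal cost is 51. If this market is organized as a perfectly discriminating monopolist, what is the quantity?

With perfect price discrimination, output is the efficient level Q = 11 (where demand meets MC), but every buyer pays their willingness to pay: CS = 0 and PS = total surplus.

Q = 11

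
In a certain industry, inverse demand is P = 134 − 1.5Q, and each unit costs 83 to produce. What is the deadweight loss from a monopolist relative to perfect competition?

Perfect competition: P = MC = 83, so 134 − 1.5Q = 83 and Q = 34.
A monopolist chooses Q where MR = MC. MR = 134 − 3Q; setting this equal to 83 gives Q = 17 and P = 108.5.
DWL is the triangle between Q = 17 and Q = 34: ½·(34 − 17)·(108.5 − 83) = 216.75.

DWL = 216.75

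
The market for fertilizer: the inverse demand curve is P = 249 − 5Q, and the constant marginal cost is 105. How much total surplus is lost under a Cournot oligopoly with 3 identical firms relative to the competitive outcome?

DWL = 129.6

Competitive firms price at marginal cost: P = 105, giving Q = 28.8.
Cournot with 3 identical firms: the symmetric best-response condition is 249 − 20q = 105. Each firm produces q = 7.2, total output Q = 21.6, price P = 141.
DWL is the triangle between Q = 21.6 and Q = 28.8: ½·(28.8 − 21.6)·(141 − 105) = 129.6.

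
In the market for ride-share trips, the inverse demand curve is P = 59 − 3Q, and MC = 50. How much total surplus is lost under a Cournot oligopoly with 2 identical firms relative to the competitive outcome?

DWL = 1.5

Perfect competition: P = MC = 50, so 59 − 3Q = 50 and Q = 3.
In a 2-firm Cournot equilibrium, symmetry and the first-order condition give q = (59 − 50)/(9) = 1. So Q = 2 and P = 53.
DWL is the triangle between Q = 2 and Q = 3: ½·(3 − 2)·(53 − 50) = 1.5.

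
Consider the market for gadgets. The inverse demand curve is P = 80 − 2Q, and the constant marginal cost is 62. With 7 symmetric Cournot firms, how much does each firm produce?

q_i = 1.125

In a 7-firm Cournot equilibrium, symmetry and the first-order condition give q = (80 − 62)/(16) = 1.125. So Q = 7.875 and P = 64.25.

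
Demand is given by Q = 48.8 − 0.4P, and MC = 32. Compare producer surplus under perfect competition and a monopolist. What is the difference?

Inverting demand: P = 122 − 2.5Q.
Perfect competition: P = MC = 32, so 122 − 2.5Q = 32 and Q = 36.
PS = (32 − 32)·36 = 0.
The monopolist equates marginal revenue to marginal cost: 122 − 5Q = 32, so Q = 18. From demand, P = 77.
PS = (77 − 32)·18 = 810.
Change in producer surplus: 810 − 0 = 810.

Producer surplus rises by 810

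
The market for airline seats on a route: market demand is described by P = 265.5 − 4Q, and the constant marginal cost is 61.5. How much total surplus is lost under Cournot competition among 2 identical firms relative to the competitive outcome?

DWL = 578

Under competition P = MC = 61.5, so Q = (265.5 − 61.5)/4 = 51.
Cournot with 2 identical firms: the symmetric best-response condition is 265.5 − 12q = 61.5. Each firm produces q = 17, total output Q = 34, price P = 129.5.
DWL is the triangle between Q = 34 and Q = 51: ½·(51 − 34)·(129.5 − 61.5) = 578.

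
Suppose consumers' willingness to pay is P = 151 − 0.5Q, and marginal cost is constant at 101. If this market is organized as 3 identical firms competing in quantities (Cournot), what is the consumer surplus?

Cournot with 3 identical firms: the symmetric best-response condition is 151 − 2q = 101. Each firm produces q = 25, total output Q = 75, price P = 113.5.
CS = ½·(151 − 113.5)·75 = 1406.25.

CS = 1406.25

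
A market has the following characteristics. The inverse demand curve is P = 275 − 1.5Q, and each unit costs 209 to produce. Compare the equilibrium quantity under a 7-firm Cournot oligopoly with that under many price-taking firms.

Cournot: Q = 38.5; Competition: Q = 44

With 7 symmetric Cournot firms, each firm's FOC gives 275 − 12q = 209, so q = 5.5, Q = 7·5.5 = 38.5, and P = 217.25.
Under competition P = MC = 209, so Q = (275 − 209)/1.5 = 44.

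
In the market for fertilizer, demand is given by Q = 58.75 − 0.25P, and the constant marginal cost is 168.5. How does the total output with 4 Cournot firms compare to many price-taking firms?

Cournot: Q = 13.3; Competition: Q = 16.625

Inverting demand: P = 235 − 4Q.
In a 4-firm Cournot equilibrium, symmetry and the first-order condition give q = (235 − 168.5)/(20) = 3.325. So Q = 13.3 and P = 181.8.
Competitive firms price at marginal cost: P = 168.5, giving Q = 16.625.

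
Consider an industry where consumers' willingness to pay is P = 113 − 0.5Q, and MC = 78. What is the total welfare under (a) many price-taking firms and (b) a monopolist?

Perfect competition: P = MC = 78, so 113 − 0.5Q = 78 and Q = 70.
CS = ½·(113 − 78)·70 = 1225; PS = (78 − 78)·70 = 0; TS = 1225.
Monopoly sets MR = MC: 113 − Q = 78 ⇒ Q = 35, P = 113 − 0.5·35 = 95.5.
CS = ½·(113 − 95.5)·35 = 306.25; PS = (95.5 − 78)·35 = 612.5; TS = 918.75.

Competition: TS = 1225; Monopoly: TS = 918.75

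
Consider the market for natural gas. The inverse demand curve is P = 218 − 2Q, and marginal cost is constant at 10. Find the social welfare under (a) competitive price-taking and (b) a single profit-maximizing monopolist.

Perfect competition: P = MC = 10, so 218 − 2Q = 10 and Q = 104.
CS = ½·(218 − 10)·104 = 10816; PS = (10 − 10)·104 = 0; TS = 10816.
Monopoly sets MR = MC: 218 − 4Q = 10 ⇒ Q = 52, P = 218 − 2·52 = 114.
CS = ½·(218 − 114)·52 = 2704; PS = (114 − 10)·52 = 5408; TS = 8112.

Competition: TS = 10816; Monopoly: TS = 8112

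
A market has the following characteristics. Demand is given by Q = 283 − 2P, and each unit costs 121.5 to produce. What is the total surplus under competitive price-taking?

TS = 400

Inverting demand: P = 141.5 − 0.5Q.
Under competition P = MC = 121.5, so Q = (141.5 − 121.5)/0.5 = 40.
CS = ½·(141.5 − 121.5)·40 = 400; PS = (121.5 − 121.5)·40 = 0; TS = 400.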